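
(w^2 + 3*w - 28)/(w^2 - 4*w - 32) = (-w^2 - 3*w + 28)/(-w^2 + 4*w + 32)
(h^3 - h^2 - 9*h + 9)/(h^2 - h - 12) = (h^2 - 4*h + 3)/(h - 4)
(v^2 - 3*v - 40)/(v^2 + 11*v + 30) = (v - 8)/(v + 6)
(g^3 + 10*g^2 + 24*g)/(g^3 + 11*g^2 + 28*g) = (g + 6)/(g + 7)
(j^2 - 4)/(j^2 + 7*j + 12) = (j^2 - 4)/(j^2 + 7*j + 12)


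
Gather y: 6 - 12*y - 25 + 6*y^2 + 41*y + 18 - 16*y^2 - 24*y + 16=-10*y^2 + 5*y + 15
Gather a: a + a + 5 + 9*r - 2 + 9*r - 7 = 2*a + 18*r - 4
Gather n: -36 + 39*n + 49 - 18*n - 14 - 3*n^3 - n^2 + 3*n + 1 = -3*n^3 - n^2 + 24*n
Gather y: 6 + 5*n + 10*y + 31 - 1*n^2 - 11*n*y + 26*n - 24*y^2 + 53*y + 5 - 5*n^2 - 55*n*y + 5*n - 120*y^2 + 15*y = -6*n^2 + 36*n - 144*y^2 + y*(78 - 66*n) + 42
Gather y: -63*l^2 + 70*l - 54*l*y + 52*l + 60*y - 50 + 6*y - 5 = -63*l^2 + 122*l + y*(66 - 54*l) - 55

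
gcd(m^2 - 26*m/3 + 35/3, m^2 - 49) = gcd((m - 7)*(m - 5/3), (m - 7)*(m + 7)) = m - 7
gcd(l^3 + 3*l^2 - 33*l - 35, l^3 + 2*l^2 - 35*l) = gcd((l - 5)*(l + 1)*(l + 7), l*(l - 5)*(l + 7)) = l^2 + 2*l - 35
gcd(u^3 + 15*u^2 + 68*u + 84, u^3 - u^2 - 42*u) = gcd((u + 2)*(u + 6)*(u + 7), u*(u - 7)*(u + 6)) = u + 6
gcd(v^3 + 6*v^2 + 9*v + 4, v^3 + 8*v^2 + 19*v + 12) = v^2 + 5*v + 4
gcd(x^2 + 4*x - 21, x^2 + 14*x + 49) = x + 7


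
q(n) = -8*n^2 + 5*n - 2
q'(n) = 5 - 16*n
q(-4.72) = -203.83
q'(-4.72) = 80.52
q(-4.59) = -193.49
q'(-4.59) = 78.44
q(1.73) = -17.29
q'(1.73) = -22.68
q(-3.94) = -145.89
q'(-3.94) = 68.04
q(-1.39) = -24.41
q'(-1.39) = 27.24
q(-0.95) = -13.97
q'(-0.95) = 20.20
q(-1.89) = -40.03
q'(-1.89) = 35.24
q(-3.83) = -138.50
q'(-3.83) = 66.28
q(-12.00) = -1214.00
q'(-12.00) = 197.00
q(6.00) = -260.00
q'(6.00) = -91.00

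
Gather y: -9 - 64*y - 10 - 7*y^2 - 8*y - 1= -7*y^2 - 72*y - 20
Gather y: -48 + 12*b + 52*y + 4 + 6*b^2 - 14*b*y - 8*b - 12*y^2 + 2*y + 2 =6*b^2 + 4*b - 12*y^2 + y*(54 - 14*b) - 42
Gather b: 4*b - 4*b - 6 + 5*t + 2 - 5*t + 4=0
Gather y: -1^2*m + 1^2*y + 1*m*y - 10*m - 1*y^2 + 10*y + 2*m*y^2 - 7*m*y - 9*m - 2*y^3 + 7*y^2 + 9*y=-20*m - 2*y^3 + y^2*(2*m + 6) + y*(20 - 6*m)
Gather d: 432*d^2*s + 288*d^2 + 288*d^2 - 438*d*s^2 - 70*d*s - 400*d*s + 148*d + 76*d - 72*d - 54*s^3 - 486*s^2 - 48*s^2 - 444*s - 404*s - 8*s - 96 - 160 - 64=d^2*(432*s + 576) + d*(-438*s^2 - 470*s + 152) - 54*s^3 - 534*s^2 - 856*s - 320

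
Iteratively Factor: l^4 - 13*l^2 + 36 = (l + 3)*(l^3 - 3*l^2 - 4*l + 12) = (l - 3)*(l + 3)*(l^2 - 4) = (l - 3)*(l + 2)*(l + 3)*(l - 2)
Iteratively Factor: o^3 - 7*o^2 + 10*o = (o)*(o^2 - 7*o + 10) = o*(o - 2)*(o - 5)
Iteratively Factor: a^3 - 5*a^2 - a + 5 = (a - 5)*(a^2 - 1) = (a - 5)*(a + 1)*(a - 1)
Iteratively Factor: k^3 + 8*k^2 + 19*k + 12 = (k + 3)*(k^2 + 5*k + 4) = (k + 1)*(k + 3)*(k + 4)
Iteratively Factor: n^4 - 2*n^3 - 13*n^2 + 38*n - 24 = (n + 4)*(n^3 - 6*n^2 + 11*n - 6) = (n - 3)*(n + 4)*(n^2 - 3*n + 2) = (n - 3)*(n - 1)*(n + 4)*(n - 2)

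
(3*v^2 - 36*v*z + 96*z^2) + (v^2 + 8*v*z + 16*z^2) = 4*v^2 - 28*v*z + 112*z^2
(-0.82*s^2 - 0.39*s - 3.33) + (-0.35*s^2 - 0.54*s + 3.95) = -1.17*s^2 - 0.93*s + 0.62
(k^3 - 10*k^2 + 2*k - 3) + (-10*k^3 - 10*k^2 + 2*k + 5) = -9*k^3 - 20*k^2 + 4*k + 2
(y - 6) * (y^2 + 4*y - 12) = y^3 - 2*y^2 - 36*y + 72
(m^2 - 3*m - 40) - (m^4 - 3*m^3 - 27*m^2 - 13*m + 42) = -m^4 + 3*m^3 + 28*m^2 + 10*m - 82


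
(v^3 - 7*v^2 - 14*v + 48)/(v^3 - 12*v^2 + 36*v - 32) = (v + 3)/(v - 2)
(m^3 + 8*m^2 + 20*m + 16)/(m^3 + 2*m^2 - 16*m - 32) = (m + 2)/(m - 4)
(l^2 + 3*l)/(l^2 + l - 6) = l/(l - 2)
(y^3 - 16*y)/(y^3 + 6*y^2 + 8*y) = (y - 4)/(y + 2)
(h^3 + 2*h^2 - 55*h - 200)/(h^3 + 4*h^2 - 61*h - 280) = (h + 5)/(h + 7)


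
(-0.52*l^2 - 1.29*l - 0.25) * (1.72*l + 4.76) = -0.8944*l^3 - 4.694*l^2 - 6.5704*l - 1.19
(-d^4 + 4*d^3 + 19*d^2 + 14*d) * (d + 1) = -d^5 + 3*d^4 + 23*d^3 + 33*d^2 + 14*d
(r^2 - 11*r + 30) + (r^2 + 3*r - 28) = 2*r^2 - 8*r + 2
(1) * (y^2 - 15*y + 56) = y^2 - 15*y + 56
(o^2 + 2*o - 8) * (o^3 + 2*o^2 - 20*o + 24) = o^5 + 4*o^4 - 24*o^3 - 32*o^2 + 208*o - 192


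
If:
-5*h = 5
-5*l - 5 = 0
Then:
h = -1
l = -1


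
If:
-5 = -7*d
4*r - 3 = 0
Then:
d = 5/7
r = 3/4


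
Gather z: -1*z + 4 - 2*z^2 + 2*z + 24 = -2*z^2 + z + 28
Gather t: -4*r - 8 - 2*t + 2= -4*r - 2*t - 6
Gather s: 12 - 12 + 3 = 3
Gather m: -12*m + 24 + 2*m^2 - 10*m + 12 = 2*m^2 - 22*m + 36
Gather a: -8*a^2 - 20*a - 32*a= -8*a^2 - 52*a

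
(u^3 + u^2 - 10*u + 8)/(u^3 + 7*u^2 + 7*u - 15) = (u^2 + 2*u - 8)/(u^2 + 8*u + 15)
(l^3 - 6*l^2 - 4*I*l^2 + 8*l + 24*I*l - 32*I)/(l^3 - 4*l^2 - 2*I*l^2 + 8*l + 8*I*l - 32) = (l - 2)/(l + 2*I)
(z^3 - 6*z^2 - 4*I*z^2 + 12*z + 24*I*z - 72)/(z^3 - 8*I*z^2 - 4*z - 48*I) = (z - 6)/(z - 4*I)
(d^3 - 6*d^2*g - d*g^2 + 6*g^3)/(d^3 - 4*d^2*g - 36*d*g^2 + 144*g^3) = (d^2 - g^2)/(d^2 + 2*d*g - 24*g^2)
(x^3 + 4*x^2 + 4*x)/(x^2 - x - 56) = x*(x^2 + 4*x + 4)/(x^2 - x - 56)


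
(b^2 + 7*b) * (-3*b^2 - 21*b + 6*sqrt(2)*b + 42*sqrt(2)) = -3*b^4 - 42*b^3 + 6*sqrt(2)*b^3 - 147*b^2 + 84*sqrt(2)*b^2 + 294*sqrt(2)*b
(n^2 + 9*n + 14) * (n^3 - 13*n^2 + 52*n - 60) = n^5 - 4*n^4 - 51*n^3 + 226*n^2 + 188*n - 840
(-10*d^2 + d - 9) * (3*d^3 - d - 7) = -30*d^5 + 3*d^4 - 17*d^3 + 69*d^2 + 2*d + 63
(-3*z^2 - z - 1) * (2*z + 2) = -6*z^3 - 8*z^2 - 4*z - 2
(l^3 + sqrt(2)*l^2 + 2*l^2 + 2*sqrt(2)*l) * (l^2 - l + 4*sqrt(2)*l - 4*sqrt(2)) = l^5 + l^4 + 5*sqrt(2)*l^4 + 6*l^3 + 5*sqrt(2)*l^3 - 10*sqrt(2)*l^2 + 8*l^2 - 16*l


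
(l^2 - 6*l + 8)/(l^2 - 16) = (l - 2)/(l + 4)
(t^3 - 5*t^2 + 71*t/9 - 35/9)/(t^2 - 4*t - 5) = (-9*t^3 + 45*t^2 - 71*t + 35)/(9*(-t^2 + 4*t + 5))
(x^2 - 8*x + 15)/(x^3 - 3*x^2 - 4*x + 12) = (x - 5)/(x^2 - 4)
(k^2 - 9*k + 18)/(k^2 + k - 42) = (k - 3)/(k + 7)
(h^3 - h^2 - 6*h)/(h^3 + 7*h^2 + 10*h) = (h - 3)/(h + 5)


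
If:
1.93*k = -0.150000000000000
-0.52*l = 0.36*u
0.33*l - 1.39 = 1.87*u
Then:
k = -0.08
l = 0.46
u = -0.66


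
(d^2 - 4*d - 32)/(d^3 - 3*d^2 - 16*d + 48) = (d - 8)/(d^2 - 7*d + 12)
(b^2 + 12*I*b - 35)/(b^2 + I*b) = (b^2 + 12*I*b - 35)/(b*(b + I))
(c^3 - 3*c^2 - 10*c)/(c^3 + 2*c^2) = (c - 5)/c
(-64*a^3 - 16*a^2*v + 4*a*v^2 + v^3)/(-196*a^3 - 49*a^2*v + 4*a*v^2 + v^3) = (-16*a^2 + v^2)/(-49*a^2 + v^2)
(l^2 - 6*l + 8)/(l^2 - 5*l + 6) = (l - 4)/(l - 3)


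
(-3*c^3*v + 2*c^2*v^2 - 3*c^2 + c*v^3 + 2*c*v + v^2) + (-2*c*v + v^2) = -3*c^3*v + 2*c^2*v^2 - 3*c^2 + c*v^3 + 2*v^2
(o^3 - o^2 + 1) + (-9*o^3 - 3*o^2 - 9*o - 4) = -8*o^3 - 4*o^2 - 9*o - 3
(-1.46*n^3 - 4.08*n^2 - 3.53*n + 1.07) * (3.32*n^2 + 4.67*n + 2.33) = -4.8472*n^5 - 20.3638*n^4 - 34.175*n^3 - 22.4391*n^2 - 3.228*n + 2.4931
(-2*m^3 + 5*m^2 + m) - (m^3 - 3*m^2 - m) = -3*m^3 + 8*m^2 + 2*m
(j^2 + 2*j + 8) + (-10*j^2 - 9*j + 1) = -9*j^2 - 7*j + 9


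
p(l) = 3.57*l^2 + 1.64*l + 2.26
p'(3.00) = 23.06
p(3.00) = 39.31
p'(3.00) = 23.06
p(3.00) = 39.31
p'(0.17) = 2.85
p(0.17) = 2.64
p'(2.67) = 20.70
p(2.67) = 32.09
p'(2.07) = 16.42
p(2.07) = 20.95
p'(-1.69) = -10.43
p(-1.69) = 9.68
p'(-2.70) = -17.64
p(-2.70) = 23.86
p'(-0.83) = -4.29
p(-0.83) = 3.36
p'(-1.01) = -5.57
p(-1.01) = 4.25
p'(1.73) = 13.99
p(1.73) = 15.78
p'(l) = 7.14*l + 1.64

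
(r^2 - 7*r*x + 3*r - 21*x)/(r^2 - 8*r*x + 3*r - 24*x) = (-r + 7*x)/(-r + 8*x)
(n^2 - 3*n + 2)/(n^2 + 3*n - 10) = (n - 1)/(n + 5)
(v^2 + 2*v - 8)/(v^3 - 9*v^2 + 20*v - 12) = (v + 4)/(v^2 - 7*v + 6)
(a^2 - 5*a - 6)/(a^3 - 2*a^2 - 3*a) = (a - 6)/(a*(a - 3))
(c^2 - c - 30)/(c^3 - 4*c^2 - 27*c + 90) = 1/(c - 3)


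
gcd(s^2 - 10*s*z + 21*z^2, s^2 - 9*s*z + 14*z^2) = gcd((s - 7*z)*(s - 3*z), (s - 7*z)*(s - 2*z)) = -s + 7*z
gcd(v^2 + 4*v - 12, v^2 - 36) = v + 6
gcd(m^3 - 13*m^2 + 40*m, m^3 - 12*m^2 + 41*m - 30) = m - 5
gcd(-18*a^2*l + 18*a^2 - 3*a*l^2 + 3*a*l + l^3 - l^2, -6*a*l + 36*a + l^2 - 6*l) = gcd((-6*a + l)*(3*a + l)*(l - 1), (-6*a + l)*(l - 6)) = 6*a - l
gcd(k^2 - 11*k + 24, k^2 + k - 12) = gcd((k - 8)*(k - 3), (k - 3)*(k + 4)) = k - 3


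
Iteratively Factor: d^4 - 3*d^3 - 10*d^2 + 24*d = (d - 2)*(d^3 - d^2 - 12*d) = (d - 2)*(d + 3)*(d^2 - 4*d) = (d - 4)*(d - 2)*(d + 3)*(d)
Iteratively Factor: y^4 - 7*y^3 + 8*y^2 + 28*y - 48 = (y - 3)*(y^3 - 4*y^2 - 4*y + 16) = (y - 4)*(y - 3)*(y^2 - 4) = (y - 4)*(y - 3)*(y - 2)*(y + 2)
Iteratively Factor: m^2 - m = (m)*(m - 1)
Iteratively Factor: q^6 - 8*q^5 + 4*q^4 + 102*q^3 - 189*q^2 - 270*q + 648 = (q + 2)*(q^5 - 10*q^4 + 24*q^3 + 54*q^2 - 297*q + 324) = (q - 4)*(q + 2)*(q^4 - 6*q^3 + 54*q - 81) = (q - 4)*(q - 3)*(q + 2)*(q^3 - 3*q^2 - 9*q + 27) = (q - 4)*(q - 3)*(q + 2)*(q + 3)*(q^2 - 6*q + 9) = (q - 4)*(q - 3)^2*(q + 2)*(q + 3)*(q - 3)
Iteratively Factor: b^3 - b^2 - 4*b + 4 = (b + 2)*(b^2 - 3*b + 2) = (b - 2)*(b + 2)*(b - 1)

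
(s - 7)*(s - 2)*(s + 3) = s^3 - 6*s^2 - 13*s + 42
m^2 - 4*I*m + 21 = (m - 7*I)*(m + 3*I)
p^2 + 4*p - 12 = (p - 2)*(p + 6)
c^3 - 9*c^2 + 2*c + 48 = (c - 8)*(c - 3)*(c + 2)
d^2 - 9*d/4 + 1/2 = (d - 2)*(d - 1/4)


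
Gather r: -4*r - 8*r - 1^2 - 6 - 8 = -12*r - 15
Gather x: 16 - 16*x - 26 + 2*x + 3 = -14*x - 7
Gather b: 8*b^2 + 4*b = 8*b^2 + 4*b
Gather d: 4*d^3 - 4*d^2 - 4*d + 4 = 4*d^3 - 4*d^2 - 4*d + 4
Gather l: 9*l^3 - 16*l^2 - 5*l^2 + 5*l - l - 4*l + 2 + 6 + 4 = 9*l^3 - 21*l^2 + 12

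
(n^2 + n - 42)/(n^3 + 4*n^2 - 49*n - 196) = (n - 6)/(n^2 - 3*n - 28)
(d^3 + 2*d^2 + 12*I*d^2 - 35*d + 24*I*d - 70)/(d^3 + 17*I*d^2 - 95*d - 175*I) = (d + 2)/(d + 5*I)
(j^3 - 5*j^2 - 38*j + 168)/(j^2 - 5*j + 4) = (j^2 - j - 42)/(j - 1)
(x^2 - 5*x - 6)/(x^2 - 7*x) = (x^2 - 5*x - 6)/(x*(x - 7))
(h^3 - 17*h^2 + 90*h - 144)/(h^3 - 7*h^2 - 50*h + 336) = (h - 3)/(h + 7)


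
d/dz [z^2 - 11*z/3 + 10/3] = 2*z - 11/3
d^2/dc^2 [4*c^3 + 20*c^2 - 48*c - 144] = 24*c + 40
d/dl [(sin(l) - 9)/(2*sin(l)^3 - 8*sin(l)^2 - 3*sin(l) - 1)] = (-147*sin(l) + sin(3*l) - 31*cos(2*l) + 3)*cos(l)/(-2*sin(l)^3 + 8*sin(l)^2 + 3*sin(l) + 1)^2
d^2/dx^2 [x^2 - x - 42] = 2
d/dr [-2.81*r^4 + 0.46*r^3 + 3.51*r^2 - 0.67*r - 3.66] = -11.24*r^3 + 1.38*r^2 + 7.02*r - 0.67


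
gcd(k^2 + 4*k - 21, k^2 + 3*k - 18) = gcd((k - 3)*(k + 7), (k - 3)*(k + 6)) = k - 3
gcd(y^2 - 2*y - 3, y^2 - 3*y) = y - 3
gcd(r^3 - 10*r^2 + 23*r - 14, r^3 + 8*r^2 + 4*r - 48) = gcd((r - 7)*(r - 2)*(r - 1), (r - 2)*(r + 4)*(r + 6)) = r - 2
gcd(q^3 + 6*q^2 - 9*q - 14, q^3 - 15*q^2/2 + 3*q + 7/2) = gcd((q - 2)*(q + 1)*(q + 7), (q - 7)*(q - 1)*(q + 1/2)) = 1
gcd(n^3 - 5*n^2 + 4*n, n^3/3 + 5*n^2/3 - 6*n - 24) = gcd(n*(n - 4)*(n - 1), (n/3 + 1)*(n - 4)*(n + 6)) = n - 4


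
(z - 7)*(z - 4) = z^2 - 11*z + 28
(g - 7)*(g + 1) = g^2 - 6*g - 7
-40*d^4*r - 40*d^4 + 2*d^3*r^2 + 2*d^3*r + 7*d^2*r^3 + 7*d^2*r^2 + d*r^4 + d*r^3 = (-2*d + r)*(4*d + r)*(5*d + r)*(d*r + d)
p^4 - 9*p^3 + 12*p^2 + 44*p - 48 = (p - 6)*(p - 4)*(p - 1)*(p + 2)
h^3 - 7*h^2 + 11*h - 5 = (h - 5)*(h - 1)^2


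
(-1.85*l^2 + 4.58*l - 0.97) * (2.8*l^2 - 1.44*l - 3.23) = -5.18*l^4 + 15.488*l^3 - 3.3357*l^2 - 13.3966*l + 3.1331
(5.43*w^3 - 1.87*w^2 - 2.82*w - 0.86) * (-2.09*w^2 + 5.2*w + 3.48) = -11.3487*w^5 + 32.1443*w^4 + 15.0662*w^3 - 19.3742*w^2 - 14.2856*w - 2.9928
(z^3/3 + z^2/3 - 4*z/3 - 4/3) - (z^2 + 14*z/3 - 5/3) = z^3/3 - 2*z^2/3 - 6*z + 1/3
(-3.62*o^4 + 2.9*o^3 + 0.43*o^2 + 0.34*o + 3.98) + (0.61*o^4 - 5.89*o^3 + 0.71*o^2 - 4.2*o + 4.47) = -3.01*o^4 - 2.99*o^3 + 1.14*o^2 - 3.86*o + 8.45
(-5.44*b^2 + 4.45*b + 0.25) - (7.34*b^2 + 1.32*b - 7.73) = -12.78*b^2 + 3.13*b + 7.98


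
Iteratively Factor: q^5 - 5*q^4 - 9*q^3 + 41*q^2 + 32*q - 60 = (q - 1)*(q^4 - 4*q^3 - 13*q^2 + 28*q + 60) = (q - 3)*(q - 1)*(q^3 - q^2 - 16*q - 20) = (q - 3)*(q - 1)*(q + 2)*(q^2 - 3*q - 10) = (q - 3)*(q - 1)*(q + 2)^2*(q - 5)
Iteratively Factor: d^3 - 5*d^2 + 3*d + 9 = (d - 3)*(d^2 - 2*d - 3) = (d - 3)*(d + 1)*(d - 3)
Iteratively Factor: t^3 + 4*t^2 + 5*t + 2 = (t + 1)*(t^2 + 3*t + 2) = (t + 1)*(t + 2)*(t + 1)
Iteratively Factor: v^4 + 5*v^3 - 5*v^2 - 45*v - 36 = (v + 3)*(v^3 + 2*v^2 - 11*v - 12) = (v + 3)*(v + 4)*(v^2 - 2*v - 3) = (v - 3)*(v + 3)*(v + 4)*(v + 1)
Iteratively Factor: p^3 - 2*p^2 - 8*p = (p + 2)*(p^2 - 4*p) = p*(p + 2)*(p - 4)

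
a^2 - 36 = (a - 6)*(a + 6)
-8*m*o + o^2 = o*(-8*m + o)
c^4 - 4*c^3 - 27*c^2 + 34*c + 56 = (c - 7)*(c - 2)*(c + 1)*(c + 4)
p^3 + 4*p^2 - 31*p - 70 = (p - 5)*(p + 2)*(p + 7)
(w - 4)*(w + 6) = w^2 + 2*w - 24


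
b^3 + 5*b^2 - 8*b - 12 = (b - 2)*(b + 1)*(b + 6)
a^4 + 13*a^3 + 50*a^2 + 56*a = a*(a + 2)*(a + 4)*(a + 7)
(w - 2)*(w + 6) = w^2 + 4*w - 12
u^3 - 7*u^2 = u^2*(u - 7)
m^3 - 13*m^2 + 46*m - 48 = (m - 8)*(m - 3)*(m - 2)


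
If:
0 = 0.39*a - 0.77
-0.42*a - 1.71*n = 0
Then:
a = 1.97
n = -0.48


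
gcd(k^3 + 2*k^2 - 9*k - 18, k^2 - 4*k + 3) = k - 3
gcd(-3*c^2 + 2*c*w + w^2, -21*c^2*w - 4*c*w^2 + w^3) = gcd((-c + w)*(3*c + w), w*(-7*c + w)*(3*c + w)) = 3*c + w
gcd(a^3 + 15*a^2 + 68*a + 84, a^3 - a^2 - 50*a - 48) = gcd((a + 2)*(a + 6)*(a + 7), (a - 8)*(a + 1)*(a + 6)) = a + 6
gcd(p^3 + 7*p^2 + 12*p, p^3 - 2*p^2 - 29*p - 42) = p + 3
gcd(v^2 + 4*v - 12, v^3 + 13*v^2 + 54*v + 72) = v + 6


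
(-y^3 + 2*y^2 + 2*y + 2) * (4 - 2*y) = 2*y^4 - 8*y^3 + 4*y^2 + 4*y + 8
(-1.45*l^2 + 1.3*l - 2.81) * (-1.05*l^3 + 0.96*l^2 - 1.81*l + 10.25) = 1.5225*l^5 - 2.757*l^4 + 6.823*l^3 - 19.9131*l^2 + 18.4111*l - 28.8025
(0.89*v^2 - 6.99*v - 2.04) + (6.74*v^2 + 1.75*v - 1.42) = 7.63*v^2 - 5.24*v - 3.46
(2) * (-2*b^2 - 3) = -4*b^2 - 6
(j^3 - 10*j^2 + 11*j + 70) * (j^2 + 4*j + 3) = j^5 - 6*j^4 - 26*j^3 + 84*j^2 + 313*j + 210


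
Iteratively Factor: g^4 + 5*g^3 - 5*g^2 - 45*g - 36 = (g - 3)*(g^3 + 8*g^2 + 19*g + 12) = (g - 3)*(g + 3)*(g^2 + 5*g + 4) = (g - 3)*(g + 1)*(g + 3)*(g + 4)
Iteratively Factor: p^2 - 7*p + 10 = (p - 5)*(p - 2)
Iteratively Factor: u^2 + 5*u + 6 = (u + 2)*(u + 3)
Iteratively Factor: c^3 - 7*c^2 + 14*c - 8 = (c - 2)*(c^2 - 5*c + 4) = (c - 2)*(c - 1)*(c - 4)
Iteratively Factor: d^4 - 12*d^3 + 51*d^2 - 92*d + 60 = (d - 5)*(d^3 - 7*d^2 + 16*d - 12) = (d - 5)*(d - 3)*(d^2 - 4*d + 4) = (d - 5)*(d - 3)*(d - 2)*(d - 2)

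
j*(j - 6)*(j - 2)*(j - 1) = j^4 - 9*j^3 + 20*j^2 - 12*j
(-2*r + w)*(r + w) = -2*r^2 - r*w + w^2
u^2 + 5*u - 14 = (u - 2)*(u + 7)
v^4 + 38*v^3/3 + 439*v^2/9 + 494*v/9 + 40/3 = (v + 1/3)*(v + 4/3)*(v + 5)*(v + 6)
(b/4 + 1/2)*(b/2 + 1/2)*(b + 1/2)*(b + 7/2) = b^4/8 + 7*b^3/8 + 63*b^2/32 + 53*b/32 + 7/16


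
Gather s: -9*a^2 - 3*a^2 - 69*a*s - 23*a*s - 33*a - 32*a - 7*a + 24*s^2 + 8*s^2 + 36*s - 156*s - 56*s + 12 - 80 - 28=-12*a^2 - 72*a + 32*s^2 + s*(-92*a - 176) - 96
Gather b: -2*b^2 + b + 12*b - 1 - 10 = -2*b^2 + 13*b - 11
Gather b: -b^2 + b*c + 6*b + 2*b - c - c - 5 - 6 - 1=-b^2 + b*(c + 8) - 2*c - 12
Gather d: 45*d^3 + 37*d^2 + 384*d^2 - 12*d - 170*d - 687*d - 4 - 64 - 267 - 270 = 45*d^3 + 421*d^2 - 869*d - 605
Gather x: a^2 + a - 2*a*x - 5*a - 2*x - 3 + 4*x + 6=a^2 - 4*a + x*(2 - 2*a) + 3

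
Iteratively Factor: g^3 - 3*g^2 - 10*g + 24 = (g + 3)*(g^2 - 6*g + 8) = (g - 2)*(g + 3)*(g - 4)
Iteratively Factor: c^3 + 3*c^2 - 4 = (c - 1)*(c^2 + 4*c + 4) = (c - 1)*(c + 2)*(c + 2)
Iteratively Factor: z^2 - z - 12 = (z - 4)*(z + 3)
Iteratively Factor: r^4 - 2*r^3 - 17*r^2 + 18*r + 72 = (r - 4)*(r^3 + 2*r^2 - 9*r - 18) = (r - 4)*(r - 3)*(r^2 + 5*r + 6) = (r - 4)*(r - 3)*(r + 3)*(r + 2)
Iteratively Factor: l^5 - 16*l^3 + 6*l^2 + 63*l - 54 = (l - 1)*(l^4 + l^3 - 15*l^2 - 9*l + 54) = (l - 1)*(l + 3)*(l^3 - 2*l^2 - 9*l + 18) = (l - 1)*(l + 3)^2*(l^2 - 5*l + 6) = (l - 2)*(l - 1)*(l + 3)^2*(l - 3)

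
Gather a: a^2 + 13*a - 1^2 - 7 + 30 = a^2 + 13*a + 22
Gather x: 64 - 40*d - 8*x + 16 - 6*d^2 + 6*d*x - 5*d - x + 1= -6*d^2 - 45*d + x*(6*d - 9) + 81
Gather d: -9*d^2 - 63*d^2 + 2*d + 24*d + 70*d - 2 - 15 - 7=-72*d^2 + 96*d - 24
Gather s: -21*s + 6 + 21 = 27 - 21*s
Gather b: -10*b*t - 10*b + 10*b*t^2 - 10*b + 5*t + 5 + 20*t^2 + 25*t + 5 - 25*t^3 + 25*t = b*(10*t^2 - 10*t - 20) - 25*t^3 + 20*t^2 + 55*t + 10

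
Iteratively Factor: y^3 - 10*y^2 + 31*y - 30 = (y - 2)*(y^2 - 8*y + 15) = (y - 5)*(y - 2)*(y - 3)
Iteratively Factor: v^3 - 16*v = (v + 4)*(v^2 - 4*v) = v*(v + 4)*(v - 4)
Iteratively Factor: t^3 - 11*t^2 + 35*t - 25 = (t - 5)*(t^2 - 6*t + 5) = (t - 5)*(t - 1)*(t - 5)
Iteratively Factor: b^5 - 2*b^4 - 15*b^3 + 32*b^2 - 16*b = (b - 1)*(b^4 - b^3 - 16*b^2 + 16*b) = (b - 4)*(b - 1)*(b^3 + 3*b^2 - 4*b) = b*(b - 4)*(b - 1)*(b^2 + 3*b - 4) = b*(b - 4)*(b - 1)^2*(b + 4)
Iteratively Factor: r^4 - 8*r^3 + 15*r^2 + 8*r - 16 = (r + 1)*(r^3 - 9*r^2 + 24*r - 16) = (r - 4)*(r + 1)*(r^2 - 5*r + 4) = (r - 4)*(r - 1)*(r + 1)*(r - 4)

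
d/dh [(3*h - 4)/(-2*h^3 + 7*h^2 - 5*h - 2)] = (12*h^3 - 45*h^2 + 56*h - 26)/(4*h^6 - 28*h^5 + 69*h^4 - 62*h^3 - 3*h^2 + 20*h + 4)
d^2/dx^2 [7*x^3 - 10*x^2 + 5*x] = 42*x - 20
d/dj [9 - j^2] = -2*j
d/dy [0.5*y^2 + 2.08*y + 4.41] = 1.0*y + 2.08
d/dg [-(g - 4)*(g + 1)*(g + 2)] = -3*g^2 + 2*g + 10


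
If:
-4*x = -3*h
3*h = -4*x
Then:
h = 0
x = 0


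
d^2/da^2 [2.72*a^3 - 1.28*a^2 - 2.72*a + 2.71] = 16.32*a - 2.56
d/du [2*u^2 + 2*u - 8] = 4*u + 2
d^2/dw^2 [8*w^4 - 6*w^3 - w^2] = 96*w^2 - 36*w - 2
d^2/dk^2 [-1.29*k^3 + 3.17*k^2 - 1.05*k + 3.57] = 6.34 - 7.74*k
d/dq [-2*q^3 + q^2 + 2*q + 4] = -6*q^2 + 2*q + 2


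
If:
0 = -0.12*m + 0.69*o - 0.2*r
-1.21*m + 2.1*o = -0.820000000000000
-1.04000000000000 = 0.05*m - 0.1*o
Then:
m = 141.62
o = 81.21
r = 195.21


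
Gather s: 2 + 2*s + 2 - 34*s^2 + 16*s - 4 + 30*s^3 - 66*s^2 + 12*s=30*s^3 - 100*s^2 + 30*s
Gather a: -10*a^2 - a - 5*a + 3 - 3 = -10*a^2 - 6*a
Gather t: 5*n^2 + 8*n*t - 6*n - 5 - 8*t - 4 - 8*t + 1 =5*n^2 - 6*n + t*(8*n - 16) - 8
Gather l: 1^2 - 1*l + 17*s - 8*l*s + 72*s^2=l*(-8*s - 1) + 72*s^2 + 17*s + 1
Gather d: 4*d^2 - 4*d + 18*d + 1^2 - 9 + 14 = 4*d^2 + 14*d + 6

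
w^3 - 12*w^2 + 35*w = w*(w - 7)*(w - 5)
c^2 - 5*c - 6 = (c - 6)*(c + 1)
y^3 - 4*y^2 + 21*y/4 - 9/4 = (y - 3/2)^2*(y - 1)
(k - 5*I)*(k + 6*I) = k^2 + I*k + 30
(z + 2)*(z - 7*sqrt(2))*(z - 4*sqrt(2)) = z^3 - 11*sqrt(2)*z^2 + 2*z^2 - 22*sqrt(2)*z + 56*z + 112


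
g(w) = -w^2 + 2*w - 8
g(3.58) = -13.66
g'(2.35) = -2.70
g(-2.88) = -22.05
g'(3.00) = -4.00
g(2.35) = -8.82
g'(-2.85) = 7.70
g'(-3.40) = 8.80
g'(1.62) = -1.24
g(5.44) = -26.71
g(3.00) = -11.00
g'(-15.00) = 32.00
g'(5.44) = -8.88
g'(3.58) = -5.16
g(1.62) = -7.38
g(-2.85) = -21.82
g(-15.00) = -263.00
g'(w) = 2 - 2*w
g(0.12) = -7.77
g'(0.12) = 1.76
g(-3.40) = -26.36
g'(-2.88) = 7.76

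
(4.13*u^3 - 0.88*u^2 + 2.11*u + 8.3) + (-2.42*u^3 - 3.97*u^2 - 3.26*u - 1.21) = 1.71*u^3 - 4.85*u^2 - 1.15*u + 7.09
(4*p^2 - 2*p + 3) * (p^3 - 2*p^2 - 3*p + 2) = 4*p^5 - 10*p^4 - 5*p^3 + 8*p^2 - 13*p + 6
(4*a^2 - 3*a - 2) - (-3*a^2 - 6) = 7*a^2 - 3*a + 4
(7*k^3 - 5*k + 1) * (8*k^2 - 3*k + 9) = 56*k^5 - 21*k^4 + 23*k^3 + 23*k^2 - 48*k + 9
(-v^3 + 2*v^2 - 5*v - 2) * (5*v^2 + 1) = -5*v^5 + 10*v^4 - 26*v^3 - 8*v^2 - 5*v - 2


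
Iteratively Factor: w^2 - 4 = (w - 2)*(w + 2)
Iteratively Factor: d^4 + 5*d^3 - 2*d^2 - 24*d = (d + 3)*(d^3 + 2*d^2 - 8*d) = (d + 3)*(d + 4)*(d^2 - 2*d) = d*(d + 3)*(d + 4)*(d - 2)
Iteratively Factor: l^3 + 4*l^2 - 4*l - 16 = (l - 2)*(l^2 + 6*l + 8) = (l - 2)*(l + 4)*(l + 2)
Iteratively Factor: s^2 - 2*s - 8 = (s - 4)*(s + 2)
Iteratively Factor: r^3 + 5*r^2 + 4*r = (r + 1)*(r^2 + 4*r) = (r + 1)*(r + 4)*(r)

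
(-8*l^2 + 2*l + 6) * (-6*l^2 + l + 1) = 48*l^4 - 20*l^3 - 42*l^2 + 8*l + 6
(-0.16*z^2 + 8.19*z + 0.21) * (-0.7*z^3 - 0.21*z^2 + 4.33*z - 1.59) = 0.112*z^5 - 5.6994*z^4 - 2.5597*z^3 + 35.673*z^2 - 12.1128*z - 0.3339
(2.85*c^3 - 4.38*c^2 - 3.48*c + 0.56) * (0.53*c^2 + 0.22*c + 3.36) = 1.5105*c^5 - 1.6944*c^4 + 6.768*c^3 - 15.1856*c^2 - 11.5696*c + 1.8816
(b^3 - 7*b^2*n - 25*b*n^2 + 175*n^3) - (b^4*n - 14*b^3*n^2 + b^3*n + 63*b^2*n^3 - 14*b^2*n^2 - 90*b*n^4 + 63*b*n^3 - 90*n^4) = -b^4*n + 14*b^3*n^2 - b^3*n + b^3 - 63*b^2*n^3 + 14*b^2*n^2 - 7*b^2*n + 90*b*n^4 - 63*b*n^3 - 25*b*n^2 + 90*n^4 + 175*n^3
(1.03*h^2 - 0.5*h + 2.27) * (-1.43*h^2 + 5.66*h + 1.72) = -1.4729*h^4 + 6.5448*h^3 - 4.3045*h^2 + 11.9882*h + 3.9044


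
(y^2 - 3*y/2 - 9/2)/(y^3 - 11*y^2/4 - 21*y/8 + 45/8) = 4/(4*y - 5)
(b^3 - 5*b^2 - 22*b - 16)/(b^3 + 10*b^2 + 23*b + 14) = (b - 8)/(b + 7)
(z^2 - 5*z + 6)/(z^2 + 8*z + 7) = (z^2 - 5*z + 6)/(z^2 + 8*z + 7)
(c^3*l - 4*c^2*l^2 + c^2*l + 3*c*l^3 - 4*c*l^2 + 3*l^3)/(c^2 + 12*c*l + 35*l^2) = l*(c^3 - 4*c^2*l + c^2 + 3*c*l^2 - 4*c*l + 3*l^2)/(c^2 + 12*c*l + 35*l^2)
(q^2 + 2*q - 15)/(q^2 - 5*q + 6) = (q + 5)/(q - 2)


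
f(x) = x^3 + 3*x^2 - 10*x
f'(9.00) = 287.00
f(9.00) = 882.00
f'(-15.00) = 575.00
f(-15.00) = -2550.00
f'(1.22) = 1.79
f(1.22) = -5.92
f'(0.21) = -8.61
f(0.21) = -1.96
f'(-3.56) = 6.66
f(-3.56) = 28.50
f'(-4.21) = 17.91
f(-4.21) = 20.65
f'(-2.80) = -3.28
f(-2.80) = 29.57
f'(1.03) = -0.64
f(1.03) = -6.02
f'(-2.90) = -2.17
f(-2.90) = 29.84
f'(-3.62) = 7.59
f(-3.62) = 28.08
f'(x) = 3*x^2 + 6*x - 10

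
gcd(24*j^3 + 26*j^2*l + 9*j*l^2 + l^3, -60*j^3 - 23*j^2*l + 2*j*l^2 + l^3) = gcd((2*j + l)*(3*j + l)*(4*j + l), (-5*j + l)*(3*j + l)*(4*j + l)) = 12*j^2 + 7*j*l + l^2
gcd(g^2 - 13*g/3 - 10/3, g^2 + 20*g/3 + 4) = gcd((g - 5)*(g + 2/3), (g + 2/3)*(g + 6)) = g + 2/3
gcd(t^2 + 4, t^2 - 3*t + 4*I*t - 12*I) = 1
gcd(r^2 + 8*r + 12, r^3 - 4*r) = r + 2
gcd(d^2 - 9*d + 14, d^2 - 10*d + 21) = d - 7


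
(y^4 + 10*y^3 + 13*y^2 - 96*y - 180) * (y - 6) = y^5 + 4*y^4 - 47*y^3 - 174*y^2 + 396*y + 1080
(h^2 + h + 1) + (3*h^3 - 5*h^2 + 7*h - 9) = 3*h^3 - 4*h^2 + 8*h - 8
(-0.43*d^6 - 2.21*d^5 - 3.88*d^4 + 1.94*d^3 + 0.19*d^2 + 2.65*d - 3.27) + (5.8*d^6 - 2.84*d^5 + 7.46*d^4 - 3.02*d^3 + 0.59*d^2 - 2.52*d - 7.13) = 5.37*d^6 - 5.05*d^5 + 3.58*d^4 - 1.08*d^3 + 0.78*d^2 + 0.13*d - 10.4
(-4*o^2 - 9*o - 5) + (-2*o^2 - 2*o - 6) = -6*o^2 - 11*o - 11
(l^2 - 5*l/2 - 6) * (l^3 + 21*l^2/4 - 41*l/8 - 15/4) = l^5 + 11*l^4/4 - 97*l^3/4 - 359*l^2/16 + 321*l/8 + 45/2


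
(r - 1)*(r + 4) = r^2 + 3*r - 4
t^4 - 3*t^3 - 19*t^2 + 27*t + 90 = (t - 5)*(t - 3)*(t + 2)*(t + 3)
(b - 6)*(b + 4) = b^2 - 2*b - 24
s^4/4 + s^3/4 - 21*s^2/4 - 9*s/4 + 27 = (s/4 + 1)*(s - 3)^2*(s + 3)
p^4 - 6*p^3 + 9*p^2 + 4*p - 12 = (p - 3)*(p - 2)^2*(p + 1)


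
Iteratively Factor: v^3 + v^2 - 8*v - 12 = (v + 2)*(v^2 - v - 6) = (v + 2)^2*(v - 3)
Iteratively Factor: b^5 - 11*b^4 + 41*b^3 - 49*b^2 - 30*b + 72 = (b - 3)*(b^4 - 8*b^3 + 17*b^2 + 2*b - 24) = (b - 4)*(b - 3)*(b^3 - 4*b^2 + b + 6) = (b - 4)*(b - 3)*(b - 2)*(b^2 - 2*b - 3) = (b - 4)*(b - 3)^2*(b - 2)*(b + 1)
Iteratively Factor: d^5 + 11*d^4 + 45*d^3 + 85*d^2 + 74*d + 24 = (d + 3)*(d^4 + 8*d^3 + 21*d^2 + 22*d + 8) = (d + 2)*(d + 3)*(d^3 + 6*d^2 + 9*d + 4) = (d + 2)*(d + 3)*(d + 4)*(d^2 + 2*d + 1) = (d + 1)*(d + 2)*(d + 3)*(d + 4)*(d + 1)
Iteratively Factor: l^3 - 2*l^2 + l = (l)*(l^2 - 2*l + 1) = l*(l - 1)*(l - 1)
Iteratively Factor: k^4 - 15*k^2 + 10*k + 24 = (k + 4)*(k^3 - 4*k^2 + k + 6) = (k - 2)*(k + 4)*(k^2 - 2*k - 3) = (k - 3)*(k - 2)*(k + 4)*(k + 1)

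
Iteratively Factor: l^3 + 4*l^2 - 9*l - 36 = (l + 4)*(l^2 - 9) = (l - 3)*(l + 4)*(l + 3)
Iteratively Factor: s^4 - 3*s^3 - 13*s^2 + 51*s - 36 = (s - 1)*(s^3 - 2*s^2 - 15*s + 36) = (s - 1)*(s + 4)*(s^2 - 6*s + 9) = (s - 3)*(s - 1)*(s + 4)*(s - 3)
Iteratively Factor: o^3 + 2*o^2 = (o)*(o^2 + 2*o) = o^2*(o + 2)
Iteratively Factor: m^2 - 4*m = (m)*(m - 4)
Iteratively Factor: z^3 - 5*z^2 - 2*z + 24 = (z - 3)*(z^2 - 2*z - 8) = (z - 4)*(z - 3)*(z + 2)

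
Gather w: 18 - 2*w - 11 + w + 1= 8 - w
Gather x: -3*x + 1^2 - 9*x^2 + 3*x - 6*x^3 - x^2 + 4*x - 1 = -6*x^3 - 10*x^2 + 4*x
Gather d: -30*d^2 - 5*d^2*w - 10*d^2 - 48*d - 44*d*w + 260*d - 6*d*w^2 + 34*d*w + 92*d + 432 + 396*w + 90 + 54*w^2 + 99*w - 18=d^2*(-5*w - 40) + d*(-6*w^2 - 10*w + 304) + 54*w^2 + 495*w + 504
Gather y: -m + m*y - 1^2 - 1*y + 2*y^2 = -m + 2*y^2 + y*(m - 1) - 1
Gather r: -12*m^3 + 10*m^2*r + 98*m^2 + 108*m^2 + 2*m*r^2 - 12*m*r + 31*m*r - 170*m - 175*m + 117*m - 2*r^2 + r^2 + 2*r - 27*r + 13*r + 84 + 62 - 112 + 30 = -12*m^3 + 206*m^2 - 228*m + r^2*(2*m - 1) + r*(10*m^2 + 19*m - 12) + 64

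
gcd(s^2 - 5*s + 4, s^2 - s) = s - 1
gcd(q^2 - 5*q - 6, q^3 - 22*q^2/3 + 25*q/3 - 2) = q - 6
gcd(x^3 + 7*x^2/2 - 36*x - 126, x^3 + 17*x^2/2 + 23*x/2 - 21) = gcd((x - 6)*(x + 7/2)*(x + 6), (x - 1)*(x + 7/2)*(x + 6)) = x^2 + 19*x/2 + 21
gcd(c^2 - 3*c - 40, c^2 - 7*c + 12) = 1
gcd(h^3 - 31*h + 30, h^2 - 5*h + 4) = h - 1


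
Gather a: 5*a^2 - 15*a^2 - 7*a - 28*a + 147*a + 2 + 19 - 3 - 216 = -10*a^2 + 112*a - 198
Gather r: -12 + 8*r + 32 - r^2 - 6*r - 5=-r^2 + 2*r + 15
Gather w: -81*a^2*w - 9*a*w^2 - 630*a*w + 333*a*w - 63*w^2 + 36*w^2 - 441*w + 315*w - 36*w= w^2*(-9*a - 27) + w*(-81*a^2 - 297*a - 162)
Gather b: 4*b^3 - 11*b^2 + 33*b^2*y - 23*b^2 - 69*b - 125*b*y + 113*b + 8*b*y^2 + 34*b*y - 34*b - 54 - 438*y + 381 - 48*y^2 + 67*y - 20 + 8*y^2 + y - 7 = 4*b^3 + b^2*(33*y - 34) + b*(8*y^2 - 91*y + 10) - 40*y^2 - 370*y + 300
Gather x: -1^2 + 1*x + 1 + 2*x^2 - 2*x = 2*x^2 - x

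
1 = 1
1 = 1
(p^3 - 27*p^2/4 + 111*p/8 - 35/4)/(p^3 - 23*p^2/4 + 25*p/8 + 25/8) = (2*p^2 - 11*p + 14)/(2*p^2 - 9*p - 5)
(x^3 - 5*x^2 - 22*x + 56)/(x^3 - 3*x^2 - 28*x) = (x - 2)/x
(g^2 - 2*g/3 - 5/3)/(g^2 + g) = (g - 5/3)/g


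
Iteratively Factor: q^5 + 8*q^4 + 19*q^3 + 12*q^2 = (q + 3)*(q^4 + 5*q^3 + 4*q^2) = q*(q + 3)*(q^3 + 5*q^2 + 4*q) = q^2*(q + 3)*(q^2 + 5*q + 4) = q^2*(q + 1)*(q + 3)*(q + 4)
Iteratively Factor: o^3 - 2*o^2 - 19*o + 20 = (o - 5)*(o^2 + 3*o - 4) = (o - 5)*(o - 1)*(o + 4)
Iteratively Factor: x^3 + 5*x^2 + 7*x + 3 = (x + 1)*(x^2 + 4*x + 3) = (x + 1)*(x + 3)*(x + 1)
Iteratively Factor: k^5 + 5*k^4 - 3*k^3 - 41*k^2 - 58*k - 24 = (k + 1)*(k^4 + 4*k^3 - 7*k^2 - 34*k - 24) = (k + 1)*(k + 2)*(k^3 + 2*k^2 - 11*k - 12) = (k - 3)*(k + 1)*(k + 2)*(k^2 + 5*k + 4) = (k - 3)*(k + 1)^2*(k + 2)*(k + 4)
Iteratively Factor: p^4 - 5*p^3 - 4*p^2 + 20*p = (p)*(p^3 - 5*p^2 - 4*p + 20) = p*(p + 2)*(p^2 - 7*p + 10) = p*(p - 5)*(p + 2)*(p - 2)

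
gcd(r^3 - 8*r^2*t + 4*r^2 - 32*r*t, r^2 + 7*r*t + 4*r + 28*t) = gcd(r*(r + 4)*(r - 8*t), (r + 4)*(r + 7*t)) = r + 4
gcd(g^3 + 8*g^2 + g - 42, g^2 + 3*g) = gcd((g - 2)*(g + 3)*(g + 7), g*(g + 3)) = g + 3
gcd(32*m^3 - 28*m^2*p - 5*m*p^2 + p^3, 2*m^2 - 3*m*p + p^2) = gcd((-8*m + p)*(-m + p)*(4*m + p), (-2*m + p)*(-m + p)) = -m + p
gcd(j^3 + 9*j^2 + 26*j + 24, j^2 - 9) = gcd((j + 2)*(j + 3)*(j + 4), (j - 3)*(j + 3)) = j + 3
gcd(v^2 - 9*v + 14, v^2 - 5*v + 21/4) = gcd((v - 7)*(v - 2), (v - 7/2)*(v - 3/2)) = 1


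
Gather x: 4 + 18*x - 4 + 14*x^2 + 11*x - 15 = 14*x^2 + 29*x - 15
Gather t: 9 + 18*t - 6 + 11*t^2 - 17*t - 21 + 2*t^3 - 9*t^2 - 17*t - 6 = 2*t^3 + 2*t^2 - 16*t - 24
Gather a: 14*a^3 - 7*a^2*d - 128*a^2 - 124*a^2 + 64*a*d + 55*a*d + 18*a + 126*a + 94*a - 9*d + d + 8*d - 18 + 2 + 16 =14*a^3 + a^2*(-7*d - 252) + a*(119*d + 238)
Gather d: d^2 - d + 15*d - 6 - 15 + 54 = d^2 + 14*d + 33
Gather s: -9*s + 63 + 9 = 72 - 9*s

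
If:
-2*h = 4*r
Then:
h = -2*r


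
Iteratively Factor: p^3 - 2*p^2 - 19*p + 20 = (p - 1)*(p^2 - p - 20) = (p - 1)*(p + 4)*(p - 5)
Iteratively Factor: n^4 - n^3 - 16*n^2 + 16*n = (n + 4)*(n^3 - 5*n^2 + 4*n) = (n - 4)*(n + 4)*(n^2 - n) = n*(n - 4)*(n + 4)*(n - 1)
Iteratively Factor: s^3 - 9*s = (s + 3)*(s^2 - 3*s) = (s - 3)*(s + 3)*(s)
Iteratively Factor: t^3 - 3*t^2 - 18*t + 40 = (t - 5)*(t^2 + 2*t - 8) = (t - 5)*(t + 4)*(t - 2)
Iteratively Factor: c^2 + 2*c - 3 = (c + 3)*(c - 1)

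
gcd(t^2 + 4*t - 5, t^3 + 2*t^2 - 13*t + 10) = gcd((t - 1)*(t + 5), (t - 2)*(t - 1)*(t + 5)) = t^2 + 4*t - 5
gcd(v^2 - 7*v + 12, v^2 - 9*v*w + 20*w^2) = 1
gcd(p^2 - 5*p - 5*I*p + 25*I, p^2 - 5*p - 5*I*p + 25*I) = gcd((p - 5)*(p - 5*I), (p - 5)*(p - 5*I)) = p^2 + p*(-5 - 5*I) + 25*I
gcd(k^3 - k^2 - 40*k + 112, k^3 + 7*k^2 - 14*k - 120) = k - 4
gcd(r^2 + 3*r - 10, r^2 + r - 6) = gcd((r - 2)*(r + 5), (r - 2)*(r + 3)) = r - 2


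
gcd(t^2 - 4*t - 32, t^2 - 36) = 1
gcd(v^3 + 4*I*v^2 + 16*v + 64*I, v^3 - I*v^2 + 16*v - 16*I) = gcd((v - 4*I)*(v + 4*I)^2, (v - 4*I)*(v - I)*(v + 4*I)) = v^2 + 16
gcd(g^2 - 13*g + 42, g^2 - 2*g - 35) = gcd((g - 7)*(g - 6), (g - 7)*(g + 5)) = g - 7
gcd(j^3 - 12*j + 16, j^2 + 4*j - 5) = 1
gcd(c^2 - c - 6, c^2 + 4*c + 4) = c + 2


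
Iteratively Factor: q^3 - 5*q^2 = (q)*(q^2 - 5*q) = q*(q - 5)*(q)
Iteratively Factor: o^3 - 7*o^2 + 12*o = (o - 4)*(o^2 - 3*o) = (o - 4)*(o - 3)*(o)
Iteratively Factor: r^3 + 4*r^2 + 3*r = (r)*(r^2 + 4*r + 3) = r*(r + 3)*(r + 1)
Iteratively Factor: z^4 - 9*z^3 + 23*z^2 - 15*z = (z - 3)*(z^3 - 6*z^2 + 5*z) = (z - 5)*(z - 3)*(z^2 - z) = (z - 5)*(z - 3)*(z - 1)*(z)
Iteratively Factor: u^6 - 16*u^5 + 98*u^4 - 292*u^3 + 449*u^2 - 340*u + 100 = (u - 5)*(u^5 - 11*u^4 + 43*u^3 - 77*u^2 + 64*u - 20) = (u - 5)*(u - 2)*(u^4 - 9*u^3 + 25*u^2 - 27*u + 10) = (u - 5)*(u - 2)^2*(u^3 - 7*u^2 + 11*u - 5) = (u - 5)^2*(u - 2)^2*(u^2 - 2*u + 1) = (u - 5)^2*(u - 2)^2*(u - 1)*(u - 1)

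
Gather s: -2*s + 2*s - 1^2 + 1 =0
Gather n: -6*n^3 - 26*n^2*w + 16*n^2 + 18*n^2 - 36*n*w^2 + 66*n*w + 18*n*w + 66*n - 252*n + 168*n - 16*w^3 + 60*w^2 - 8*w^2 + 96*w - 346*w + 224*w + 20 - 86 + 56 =-6*n^3 + n^2*(34 - 26*w) + n*(-36*w^2 + 84*w - 18) - 16*w^3 + 52*w^2 - 26*w - 10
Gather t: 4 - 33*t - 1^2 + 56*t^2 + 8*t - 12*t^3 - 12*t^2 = -12*t^3 + 44*t^2 - 25*t + 3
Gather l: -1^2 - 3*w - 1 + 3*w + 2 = 0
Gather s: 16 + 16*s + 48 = 16*s + 64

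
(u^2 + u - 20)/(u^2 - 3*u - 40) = (u - 4)/(u - 8)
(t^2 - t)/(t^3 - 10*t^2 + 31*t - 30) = t*(t - 1)/(t^3 - 10*t^2 + 31*t - 30)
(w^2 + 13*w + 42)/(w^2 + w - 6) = (w^2 + 13*w + 42)/(w^2 + w - 6)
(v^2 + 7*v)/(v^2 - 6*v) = (v + 7)/(v - 6)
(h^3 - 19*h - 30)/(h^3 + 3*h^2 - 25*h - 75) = (h + 2)/(h + 5)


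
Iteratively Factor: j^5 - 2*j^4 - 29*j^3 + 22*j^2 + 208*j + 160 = (j + 1)*(j^4 - 3*j^3 - 26*j^2 + 48*j + 160) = (j - 5)*(j + 1)*(j^3 + 2*j^2 - 16*j - 32) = (j - 5)*(j + 1)*(j + 2)*(j^2 - 16) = (j - 5)*(j + 1)*(j + 2)*(j + 4)*(j - 4)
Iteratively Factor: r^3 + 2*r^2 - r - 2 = (r + 1)*(r^2 + r - 2) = (r - 1)*(r + 1)*(r + 2)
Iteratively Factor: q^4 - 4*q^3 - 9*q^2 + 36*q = (q)*(q^3 - 4*q^2 - 9*q + 36) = q*(q - 4)*(q^2 - 9) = q*(q - 4)*(q - 3)*(q + 3)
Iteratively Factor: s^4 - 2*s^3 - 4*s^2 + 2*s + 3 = (s + 1)*(s^3 - 3*s^2 - s + 3) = (s - 1)*(s + 1)*(s^2 - 2*s - 3) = (s - 3)*(s - 1)*(s + 1)*(s + 1)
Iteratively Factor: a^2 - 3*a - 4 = (a - 4)*(a + 1)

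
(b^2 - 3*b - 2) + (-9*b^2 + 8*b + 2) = -8*b^2 + 5*b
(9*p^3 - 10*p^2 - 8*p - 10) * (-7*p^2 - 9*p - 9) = -63*p^5 - 11*p^4 + 65*p^3 + 232*p^2 + 162*p + 90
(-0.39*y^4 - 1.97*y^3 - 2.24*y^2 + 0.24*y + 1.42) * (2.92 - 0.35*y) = 0.1365*y^5 - 0.4493*y^4 - 4.9684*y^3 - 6.6248*y^2 + 0.2038*y + 4.1464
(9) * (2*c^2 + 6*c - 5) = 18*c^2 + 54*c - 45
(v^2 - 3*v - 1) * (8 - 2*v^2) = -2*v^4 + 6*v^3 + 10*v^2 - 24*v - 8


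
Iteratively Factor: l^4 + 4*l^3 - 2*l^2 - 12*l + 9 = (l + 3)*(l^3 + l^2 - 5*l + 3) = (l - 1)*(l + 3)*(l^2 + 2*l - 3) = (l - 1)^2*(l + 3)*(l + 3)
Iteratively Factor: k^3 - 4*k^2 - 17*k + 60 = (k + 4)*(k^2 - 8*k + 15) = (k - 3)*(k + 4)*(k - 5)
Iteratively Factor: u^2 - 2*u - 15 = (u + 3)*(u - 5)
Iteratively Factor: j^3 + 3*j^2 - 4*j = (j)*(j^2 + 3*j - 4) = j*(j + 4)*(j - 1)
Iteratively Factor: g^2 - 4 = (g + 2)*(g - 2)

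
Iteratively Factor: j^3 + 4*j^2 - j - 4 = (j + 1)*(j^2 + 3*j - 4) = (j - 1)*(j + 1)*(j + 4)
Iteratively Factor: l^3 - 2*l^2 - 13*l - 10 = (l + 1)*(l^2 - 3*l - 10) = (l + 1)*(l + 2)*(l - 5)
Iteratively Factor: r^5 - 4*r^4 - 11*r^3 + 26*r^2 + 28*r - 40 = (r + 2)*(r^4 - 6*r^3 + r^2 + 24*r - 20) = (r - 2)*(r + 2)*(r^3 - 4*r^2 - 7*r + 10) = (r - 2)*(r + 2)^2*(r^2 - 6*r + 5) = (r - 5)*(r - 2)*(r + 2)^2*(r - 1)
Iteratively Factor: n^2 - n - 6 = (n + 2)*(n - 3)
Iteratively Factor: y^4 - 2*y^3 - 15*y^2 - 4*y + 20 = (y - 1)*(y^3 - y^2 - 16*y - 20) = (y - 1)*(y + 2)*(y^2 - 3*y - 10) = (y - 5)*(y - 1)*(y + 2)*(y + 2)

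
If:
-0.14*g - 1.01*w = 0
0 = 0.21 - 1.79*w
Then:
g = -0.85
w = 0.12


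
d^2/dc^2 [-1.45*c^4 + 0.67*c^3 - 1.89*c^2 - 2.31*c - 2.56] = -17.4*c^2 + 4.02*c - 3.78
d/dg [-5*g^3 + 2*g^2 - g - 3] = -15*g^2 + 4*g - 1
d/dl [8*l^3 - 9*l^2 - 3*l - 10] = 24*l^2 - 18*l - 3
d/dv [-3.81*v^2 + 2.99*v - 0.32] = 2.99 - 7.62*v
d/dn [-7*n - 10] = -7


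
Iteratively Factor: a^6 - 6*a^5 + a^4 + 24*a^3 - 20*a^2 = (a - 2)*(a^5 - 4*a^4 - 7*a^3 + 10*a^2) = (a - 5)*(a - 2)*(a^4 + a^3 - 2*a^2) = a*(a - 5)*(a - 2)*(a^3 + a^2 - 2*a) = a*(a - 5)*(a - 2)*(a + 2)*(a^2 - a) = a^2*(a - 5)*(a - 2)*(a + 2)*(a - 1)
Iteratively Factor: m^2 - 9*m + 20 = (m - 5)*(m - 4)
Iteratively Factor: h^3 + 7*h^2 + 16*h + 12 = (h + 3)*(h^2 + 4*h + 4) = (h + 2)*(h + 3)*(h + 2)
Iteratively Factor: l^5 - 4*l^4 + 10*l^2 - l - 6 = (l - 3)*(l^4 - l^3 - 3*l^2 + l + 2) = (l - 3)*(l + 1)*(l^3 - 2*l^2 - l + 2) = (l - 3)*(l - 1)*(l + 1)*(l^2 - l - 2) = (l - 3)*(l - 2)*(l - 1)*(l + 1)*(l + 1)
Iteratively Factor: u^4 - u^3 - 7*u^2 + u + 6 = (u - 1)*(u^3 - 7*u - 6) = (u - 3)*(u - 1)*(u^2 + 3*u + 2) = (u - 3)*(u - 1)*(u + 2)*(u + 1)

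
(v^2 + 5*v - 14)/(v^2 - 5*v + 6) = (v + 7)/(v - 3)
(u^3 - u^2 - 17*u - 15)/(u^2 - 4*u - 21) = (u^2 - 4*u - 5)/(u - 7)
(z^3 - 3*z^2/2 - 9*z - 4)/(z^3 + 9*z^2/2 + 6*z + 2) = (z - 4)/(z + 2)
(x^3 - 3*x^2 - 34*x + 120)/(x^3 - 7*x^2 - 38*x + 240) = (x - 4)/(x - 8)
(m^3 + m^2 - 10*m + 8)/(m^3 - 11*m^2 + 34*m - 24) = (m^2 + 2*m - 8)/(m^2 - 10*m + 24)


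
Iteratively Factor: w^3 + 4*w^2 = (w)*(w^2 + 4*w) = w^2*(w + 4)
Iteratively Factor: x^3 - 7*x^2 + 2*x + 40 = (x + 2)*(x^2 - 9*x + 20) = (x - 4)*(x + 2)*(x - 5)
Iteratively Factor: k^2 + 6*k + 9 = (k + 3)*(k + 3)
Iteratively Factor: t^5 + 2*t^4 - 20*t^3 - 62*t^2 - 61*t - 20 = (t + 1)*(t^4 + t^3 - 21*t^2 - 41*t - 20) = (t - 5)*(t + 1)*(t^3 + 6*t^2 + 9*t + 4) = (t - 5)*(t + 1)^2*(t^2 + 5*t + 4) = (t - 5)*(t + 1)^3*(t + 4)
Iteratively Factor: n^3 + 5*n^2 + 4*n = (n + 4)*(n^2 + n) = n*(n + 4)*(n + 1)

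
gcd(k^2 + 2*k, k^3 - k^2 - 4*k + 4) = k + 2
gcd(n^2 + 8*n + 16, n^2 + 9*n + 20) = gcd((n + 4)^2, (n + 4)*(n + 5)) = n + 4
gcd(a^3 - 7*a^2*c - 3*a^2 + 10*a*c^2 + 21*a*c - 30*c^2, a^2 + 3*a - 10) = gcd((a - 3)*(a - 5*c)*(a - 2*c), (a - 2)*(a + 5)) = 1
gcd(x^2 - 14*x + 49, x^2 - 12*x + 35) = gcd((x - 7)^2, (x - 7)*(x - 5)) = x - 7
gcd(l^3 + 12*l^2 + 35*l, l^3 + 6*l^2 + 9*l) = l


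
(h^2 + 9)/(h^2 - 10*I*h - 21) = (h + 3*I)/(h - 7*I)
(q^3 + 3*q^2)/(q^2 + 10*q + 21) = q^2/(q + 7)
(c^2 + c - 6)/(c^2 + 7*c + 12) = (c - 2)/(c + 4)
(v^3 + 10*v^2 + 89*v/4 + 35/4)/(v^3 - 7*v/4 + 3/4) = (4*v^3 + 40*v^2 + 89*v + 35)/(4*v^3 - 7*v + 3)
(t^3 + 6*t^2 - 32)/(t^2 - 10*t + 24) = (t^3 + 6*t^2 - 32)/(t^2 - 10*t + 24)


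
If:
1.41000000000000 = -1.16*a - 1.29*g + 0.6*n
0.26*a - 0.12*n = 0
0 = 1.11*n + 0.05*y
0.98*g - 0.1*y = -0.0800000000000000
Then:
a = 0.20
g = -1.07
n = 0.44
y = -9.70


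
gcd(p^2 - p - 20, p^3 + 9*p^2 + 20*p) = p + 4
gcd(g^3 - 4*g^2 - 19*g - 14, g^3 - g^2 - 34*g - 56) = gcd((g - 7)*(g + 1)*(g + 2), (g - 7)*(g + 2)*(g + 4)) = g^2 - 5*g - 14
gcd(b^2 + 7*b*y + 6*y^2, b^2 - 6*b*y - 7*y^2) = b + y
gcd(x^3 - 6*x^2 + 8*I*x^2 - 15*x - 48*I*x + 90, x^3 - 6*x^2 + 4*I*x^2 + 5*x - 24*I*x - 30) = x^2 + x*(-6 + 5*I) - 30*I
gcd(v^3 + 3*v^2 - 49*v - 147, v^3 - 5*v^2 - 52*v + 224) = v + 7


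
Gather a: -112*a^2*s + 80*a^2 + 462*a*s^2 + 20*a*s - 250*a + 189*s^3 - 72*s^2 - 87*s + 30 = a^2*(80 - 112*s) + a*(462*s^2 + 20*s - 250) + 189*s^3 - 72*s^2 - 87*s + 30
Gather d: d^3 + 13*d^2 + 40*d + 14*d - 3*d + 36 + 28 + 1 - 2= d^3 + 13*d^2 + 51*d + 63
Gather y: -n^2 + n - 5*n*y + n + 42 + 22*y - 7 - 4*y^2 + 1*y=-n^2 + 2*n - 4*y^2 + y*(23 - 5*n) + 35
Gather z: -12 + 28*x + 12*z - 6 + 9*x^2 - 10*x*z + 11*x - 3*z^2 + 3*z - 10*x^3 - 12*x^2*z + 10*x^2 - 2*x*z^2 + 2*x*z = -10*x^3 + 19*x^2 + 39*x + z^2*(-2*x - 3) + z*(-12*x^2 - 8*x + 15) - 18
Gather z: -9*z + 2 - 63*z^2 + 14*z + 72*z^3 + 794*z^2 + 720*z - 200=72*z^3 + 731*z^2 + 725*z - 198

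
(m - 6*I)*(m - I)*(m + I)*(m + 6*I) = m^4 + 37*m^2 + 36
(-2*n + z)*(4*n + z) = -8*n^2 + 2*n*z + z^2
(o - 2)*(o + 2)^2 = o^3 + 2*o^2 - 4*o - 8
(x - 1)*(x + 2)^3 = x^4 + 5*x^3 + 6*x^2 - 4*x - 8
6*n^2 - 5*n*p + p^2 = (-3*n + p)*(-2*n + p)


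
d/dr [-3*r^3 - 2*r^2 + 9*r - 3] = -9*r^2 - 4*r + 9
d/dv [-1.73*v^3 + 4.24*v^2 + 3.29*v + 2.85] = -5.19*v^2 + 8.48*v + 3.29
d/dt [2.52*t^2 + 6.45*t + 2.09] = 5.04*t + 6.45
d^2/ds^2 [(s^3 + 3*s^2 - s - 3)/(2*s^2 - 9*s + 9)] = 2*(113*s^3 - 441*s^2 + 459*s - 27)/(8*s^6 - 108*s^5 + 594*s^4 - 1701*s^3 + 2673*s^2 - 2187*s + 729)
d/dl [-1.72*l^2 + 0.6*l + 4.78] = 0.6 - 3.44*l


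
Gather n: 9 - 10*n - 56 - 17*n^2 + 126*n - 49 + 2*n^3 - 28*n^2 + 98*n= 2*n^3 - 45*n^2 + 214*n - 96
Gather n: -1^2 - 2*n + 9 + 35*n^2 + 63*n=35*n^2 + 61*n + 8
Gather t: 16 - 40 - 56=-80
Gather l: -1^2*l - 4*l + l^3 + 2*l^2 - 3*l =l^3 + 2*l^2 - 8*l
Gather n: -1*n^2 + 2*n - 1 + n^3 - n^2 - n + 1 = n^3 - 2*n^2 + n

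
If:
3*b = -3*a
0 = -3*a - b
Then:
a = 0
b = 0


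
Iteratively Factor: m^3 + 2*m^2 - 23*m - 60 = (m - 5)*(m^2 + 7*m + 12) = (m - 5)*(m + 3)*(m + 4)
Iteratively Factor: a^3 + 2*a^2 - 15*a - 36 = (a + 3)*(a^2 - a - 12) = (a + 3)^2*(a - 4)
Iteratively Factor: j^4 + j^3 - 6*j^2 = (j - 2)*(j^3 + 3*j^2) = j*(j - 2)*(j^2 + 3*j) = j*(j - 2)*(j + 3)*(j)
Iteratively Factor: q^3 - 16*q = (q + 4)*(q^2 - 4*q) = (q - 4)*(q + 4)*(q)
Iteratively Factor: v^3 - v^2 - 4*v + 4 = (v - 2)*(v^2 + v - 2) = (v - 2)*(v - 1)*(v + 2)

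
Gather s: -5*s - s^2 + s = -s^2 - 4*s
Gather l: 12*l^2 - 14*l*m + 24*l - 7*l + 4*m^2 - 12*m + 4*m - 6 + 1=12*l^2 + l*(17 - 14*m) + 4*m^2 - 8*m - 5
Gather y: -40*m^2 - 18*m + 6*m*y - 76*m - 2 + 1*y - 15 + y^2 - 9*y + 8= -40*m^2 - 94*m + y^2 + y*(6*m - 8) - 9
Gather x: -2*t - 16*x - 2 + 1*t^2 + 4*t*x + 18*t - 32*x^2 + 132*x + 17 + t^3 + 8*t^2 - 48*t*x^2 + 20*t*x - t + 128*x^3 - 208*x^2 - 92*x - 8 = t^3 + 9*t^2 + 15*t + 128*x^3 + x^2*(-48*t - 240) + x*(24*t + 24) + 7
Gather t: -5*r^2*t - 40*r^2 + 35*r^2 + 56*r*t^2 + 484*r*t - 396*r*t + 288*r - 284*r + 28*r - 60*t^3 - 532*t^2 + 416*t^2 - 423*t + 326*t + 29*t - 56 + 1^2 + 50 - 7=-5*r^2 + 32*r - 60*t^3 + t^2*(56*r - 116) + t*(-5*r^2 + 88*r - 68) - 12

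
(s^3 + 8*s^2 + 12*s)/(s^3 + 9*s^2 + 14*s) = (s + 6)/(s + 7)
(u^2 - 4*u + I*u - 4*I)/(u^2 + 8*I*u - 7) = (u - 4)/(u + 7*I)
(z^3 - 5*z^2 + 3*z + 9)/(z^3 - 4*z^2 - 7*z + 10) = (z^3 - 5*z^2 + 3*z + 9)/(z^3 - 4*z^2 - 7*z + 10)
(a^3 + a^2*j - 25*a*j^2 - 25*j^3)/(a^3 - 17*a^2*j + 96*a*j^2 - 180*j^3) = (a^2 + 6*a*j + 5*j^2)/(a^2 - 12*a*j + 36*j^2)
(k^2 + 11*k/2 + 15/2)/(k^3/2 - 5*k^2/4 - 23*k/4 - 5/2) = 2*(2*k^2 + 11*k + 15)/(2*k^3 - 5*k^2 - 23*k - 10)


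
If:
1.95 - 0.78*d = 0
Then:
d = 2.50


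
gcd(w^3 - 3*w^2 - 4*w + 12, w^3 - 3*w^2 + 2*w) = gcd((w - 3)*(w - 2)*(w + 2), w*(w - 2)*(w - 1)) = w - 2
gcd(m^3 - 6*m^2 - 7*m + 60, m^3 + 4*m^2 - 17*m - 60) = m^2 - m - 12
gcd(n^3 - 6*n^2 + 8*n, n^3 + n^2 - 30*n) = n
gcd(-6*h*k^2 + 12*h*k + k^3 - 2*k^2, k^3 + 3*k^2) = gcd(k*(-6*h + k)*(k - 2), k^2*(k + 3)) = k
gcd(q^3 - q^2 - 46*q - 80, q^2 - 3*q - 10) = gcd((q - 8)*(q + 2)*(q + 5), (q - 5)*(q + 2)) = q + 2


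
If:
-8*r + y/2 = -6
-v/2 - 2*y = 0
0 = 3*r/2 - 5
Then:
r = 10/3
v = -496/3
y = 124/3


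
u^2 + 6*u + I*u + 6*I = (u + 6)*(u + I)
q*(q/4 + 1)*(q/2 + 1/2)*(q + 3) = q^4/8 + q^3 + 19*q^2/8 + 3*q/2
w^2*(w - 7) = w^3 - 7*w^2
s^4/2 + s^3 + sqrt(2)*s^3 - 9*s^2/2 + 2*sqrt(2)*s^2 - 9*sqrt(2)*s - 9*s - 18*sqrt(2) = (s/2 + 1)*(s - 3)*(s + 3)*(s + 2*sqrt(2))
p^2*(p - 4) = p^3 - 4*p^2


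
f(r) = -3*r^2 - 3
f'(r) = -6*r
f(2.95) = -29.11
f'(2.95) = -17.70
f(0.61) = -4.12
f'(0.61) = -3.66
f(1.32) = -8.23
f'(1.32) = -7.92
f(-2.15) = -16.87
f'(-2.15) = 12.90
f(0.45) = -3.61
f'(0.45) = -2.70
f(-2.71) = -25.03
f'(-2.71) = 16.26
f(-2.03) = -15.36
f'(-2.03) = 12.18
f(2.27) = -18.46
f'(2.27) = -13.62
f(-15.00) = -678.00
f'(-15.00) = 90.00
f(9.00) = -246.00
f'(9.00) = -54.00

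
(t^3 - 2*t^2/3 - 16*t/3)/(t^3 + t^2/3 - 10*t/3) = (3*t - 8)/(3*t - 5)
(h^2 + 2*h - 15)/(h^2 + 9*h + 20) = (h - 3)/(h + 4)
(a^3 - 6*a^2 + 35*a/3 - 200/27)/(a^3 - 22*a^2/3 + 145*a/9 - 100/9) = (a - 8/3)/(a - 4)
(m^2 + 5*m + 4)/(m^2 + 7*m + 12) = (m + 1)/(m + 3)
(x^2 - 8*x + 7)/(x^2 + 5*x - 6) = (x - 7)/(x + 6)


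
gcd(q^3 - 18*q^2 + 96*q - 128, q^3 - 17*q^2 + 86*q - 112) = q^2 - 10*q + 16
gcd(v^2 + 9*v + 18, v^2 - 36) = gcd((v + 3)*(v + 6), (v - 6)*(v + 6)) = v + 6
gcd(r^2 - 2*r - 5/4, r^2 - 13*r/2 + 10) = r - 5/2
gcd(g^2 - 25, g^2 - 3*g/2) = 1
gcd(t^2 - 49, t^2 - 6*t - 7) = t - 7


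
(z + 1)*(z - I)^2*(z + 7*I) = z^4 + z^3 + 5*I*z^3 + 13*z^2 + 5*I*z^2 + 13*z - 7*I*z - 7*I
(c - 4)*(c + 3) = c^2 - c - 12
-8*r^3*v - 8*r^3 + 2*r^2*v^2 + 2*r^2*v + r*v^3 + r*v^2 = (-2*r + v)*(4*r + v)*(r*v + r)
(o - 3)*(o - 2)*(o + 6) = o^3 + o^2 - 24*o + 36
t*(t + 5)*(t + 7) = t^3 + 12*t^2 + 35*t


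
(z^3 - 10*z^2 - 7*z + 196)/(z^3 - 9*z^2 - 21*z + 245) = (z + 4)/(z + 5)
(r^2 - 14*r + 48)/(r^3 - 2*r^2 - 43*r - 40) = (r - 6)/(r^2 + 6*r + 5)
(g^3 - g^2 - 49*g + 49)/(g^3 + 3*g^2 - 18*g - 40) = (g^3 - g^2 - 49*g + 49)/(g^3 + 3*g^2 - 18*g - 40)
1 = 1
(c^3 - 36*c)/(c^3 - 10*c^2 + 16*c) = (c^2 - 36)/(c^2 - 10*c + 16)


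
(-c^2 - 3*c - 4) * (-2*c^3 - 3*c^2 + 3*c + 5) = 2*c^5 + 9*c^4 + 14*c^3 - 2*c^2 - 27*c - 20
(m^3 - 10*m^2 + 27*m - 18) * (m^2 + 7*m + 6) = m^5 - 3*m^4 - 37*m^3 + 111*m^2 + 36*m - 108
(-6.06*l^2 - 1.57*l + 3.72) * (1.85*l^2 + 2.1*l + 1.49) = -11.211*l^4 - 15.6305*l^3 - 5.4444*l^2 + 5.4727*l + 5.5428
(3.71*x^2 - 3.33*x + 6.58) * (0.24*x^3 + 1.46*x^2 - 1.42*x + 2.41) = 0.8904*x^5 + 4.6174*x^4 - 8.5508*x^3 + 23.2765*x^2 - 17.3689*x + 15.8578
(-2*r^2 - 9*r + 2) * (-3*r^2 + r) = 6*r^4 + 25*r^3 - 15*r^2 + 2*r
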